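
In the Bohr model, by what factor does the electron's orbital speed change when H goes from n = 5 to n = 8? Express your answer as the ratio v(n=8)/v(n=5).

5/8

v ∝ Z^1 · n^-1; with Z fixed, v ∝ n^-1.
v(n=8)/v(n=5) = (8/5)^-1 = 5/8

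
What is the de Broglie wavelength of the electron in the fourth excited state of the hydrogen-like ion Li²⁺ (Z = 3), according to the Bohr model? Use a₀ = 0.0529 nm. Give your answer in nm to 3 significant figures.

0.554 nm

The Bohr quantisation condition is nλ = 2πr_n.
r_n = n²a₀/Z = 0.441 nm
λ = 2πr_n/n = 2π·0.441/5 = 0.554 nm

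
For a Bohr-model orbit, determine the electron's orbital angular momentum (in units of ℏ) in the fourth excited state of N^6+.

5

L_n = nℏ, so L/ℏ = n = 5.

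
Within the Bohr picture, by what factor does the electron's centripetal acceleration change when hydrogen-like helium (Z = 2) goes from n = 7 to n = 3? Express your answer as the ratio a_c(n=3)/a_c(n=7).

a_c ∝ Z^3 · n^-4; with Z fixed, a_c ∝ n^-4.
a_c(n=3)/a_c(n=7) = (3/7)^-4 = 2401/81

2401/81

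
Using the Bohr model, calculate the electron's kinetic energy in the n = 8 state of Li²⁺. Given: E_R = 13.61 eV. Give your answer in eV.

1.914 eV

For a Coulomb orbit the virial theorem gives K = −E_n.
E_n = −E_R·Z²/n², so K = E_R·Z²/n² = 13.61 × 3²/8² = 1.914 eV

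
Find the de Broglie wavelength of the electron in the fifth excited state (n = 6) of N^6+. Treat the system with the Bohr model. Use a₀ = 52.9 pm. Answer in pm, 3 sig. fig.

The Bohr quantisation condition is nλ = 2πr_n.
r_n = n²a₀/Z = 272 pm
λ = 2πr_n/n = 2π·272/6 = 285 pm

285 pm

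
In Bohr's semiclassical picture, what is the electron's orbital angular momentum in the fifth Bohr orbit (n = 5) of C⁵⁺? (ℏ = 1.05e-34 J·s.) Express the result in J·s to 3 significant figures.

L_n = nℏ = 5 × 1.05e-34 = 5.25e-34 J·s

5.25e-34 J·s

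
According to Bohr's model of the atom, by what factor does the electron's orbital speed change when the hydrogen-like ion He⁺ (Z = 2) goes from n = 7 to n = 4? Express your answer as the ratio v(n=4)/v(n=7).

v ∝ Z^1 · n^-1; with Z fixed, v ∝ n^-1.
v(n=4)/v(n=7) = (4/7)^-1 = 7/4

7/4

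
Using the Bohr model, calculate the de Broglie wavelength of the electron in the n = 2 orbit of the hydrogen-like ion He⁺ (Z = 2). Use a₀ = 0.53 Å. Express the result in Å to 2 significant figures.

The Bohr quantisation condition is nλ = 2πr_n.
r_n = n²a₀/Z = 1.1 Å
λ = 2πr_n/n = 2π·1.1/2 = 3.3 Å

3.3 Å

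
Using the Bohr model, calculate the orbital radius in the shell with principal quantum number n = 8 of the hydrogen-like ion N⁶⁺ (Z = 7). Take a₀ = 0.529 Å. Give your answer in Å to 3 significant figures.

r_n = n²a₀/Z = 8² × 0.529 / 7
    = 64 × 0.529 / 7 = 4.84 Å

4.84 Å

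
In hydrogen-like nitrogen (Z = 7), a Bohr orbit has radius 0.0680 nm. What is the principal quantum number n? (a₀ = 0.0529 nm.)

r_n = n²a₀/Z ⇒ n² = rZ/a₀ = 0.0680 × 7 / 0.0529 ≈ 9.00
n = 3

3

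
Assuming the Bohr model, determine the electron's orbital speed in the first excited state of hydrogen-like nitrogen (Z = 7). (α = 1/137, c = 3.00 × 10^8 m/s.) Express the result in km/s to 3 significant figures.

v_n = Zαc/n = 7 × 0.00730 × 3.00 × 10^8 / 2
    = 7660 km/s

7660 km/s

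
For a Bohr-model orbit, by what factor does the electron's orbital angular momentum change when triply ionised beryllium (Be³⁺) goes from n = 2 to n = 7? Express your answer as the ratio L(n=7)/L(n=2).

L = nℏ depends only on n, so L ∝ n.
L(n=7)/L(n=2) = (7/2)^1 = 7/2

7/2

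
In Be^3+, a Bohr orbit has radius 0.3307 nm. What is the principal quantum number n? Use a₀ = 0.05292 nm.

5

r_n = n²a₀/Z ⇒ n² = rZ/a₀ = 0.3307 × 4 / 0.05292 ≈ 25.00
n = 5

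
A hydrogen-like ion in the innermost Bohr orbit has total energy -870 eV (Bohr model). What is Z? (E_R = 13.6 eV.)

E_n = −E_R Z²/n² ⇒ Z² = −E_n n²/E_R = 870 × 1² / 13.6 ≈ 63.97
Z = 8

8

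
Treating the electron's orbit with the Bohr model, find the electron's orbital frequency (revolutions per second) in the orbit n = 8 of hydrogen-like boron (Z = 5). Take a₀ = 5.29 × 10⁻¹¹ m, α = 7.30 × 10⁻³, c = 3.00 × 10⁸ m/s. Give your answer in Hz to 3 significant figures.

r = n²a₀/Z = 6.77 × 10⁻¹⁰ m, v = Zαc/n = 1.37 × 10⁶ m/s
f = v/(2πr) = 3.22 × 10¹⁴ Hz

3.22 × 10¹⁴ Hz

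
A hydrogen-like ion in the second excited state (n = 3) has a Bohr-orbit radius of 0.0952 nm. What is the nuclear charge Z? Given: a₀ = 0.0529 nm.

5

r_n = n²a₀/Z ⇒ Z = n²a₀/r = 3² × 0.0529 / 0.0952 ≈ 5.00
Z = 5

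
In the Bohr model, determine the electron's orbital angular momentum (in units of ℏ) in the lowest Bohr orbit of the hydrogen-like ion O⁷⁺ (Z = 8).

L_n = nℏ, so L/ℏ = n = 1.

1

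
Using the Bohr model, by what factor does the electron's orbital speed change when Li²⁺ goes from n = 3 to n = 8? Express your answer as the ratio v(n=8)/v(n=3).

3/8

v ∝ Z^1 · n^-1; with Z fixed, v ∝ n^-1.
v(n=8)/v(n=3) = (8/3)^-1 = 3/8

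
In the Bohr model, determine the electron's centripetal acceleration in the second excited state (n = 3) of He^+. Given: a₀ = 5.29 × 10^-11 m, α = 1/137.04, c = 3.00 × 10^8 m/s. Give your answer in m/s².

8.95 × 10^21 m/s²

r = n²a₀/Z = 2.38 × 10^-10 m, v = Zαc/n = 1.46 × 10^6 m/s
a = v²/r = (1.46 × 10^6)² / 2.38 × 10^-10 = 8.95 × 10^21 m/s²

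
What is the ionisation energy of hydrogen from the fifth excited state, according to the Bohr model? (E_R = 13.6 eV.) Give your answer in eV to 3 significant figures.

0.378 eV

E_n = −E_R·Z²/n² = −13.6 × 1²/6² eV = -0.378 eV
Ionisation energy = −E_n = 0.378 eV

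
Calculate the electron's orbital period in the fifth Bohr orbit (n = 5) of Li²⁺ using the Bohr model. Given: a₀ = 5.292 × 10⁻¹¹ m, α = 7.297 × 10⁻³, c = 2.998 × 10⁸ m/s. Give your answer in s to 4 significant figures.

2.111 × 10⁻¹⁵ s

r = n²a₀/Z = 5²·5.292 × 10⁻¹¹/3 = 4.410 × 10⁻¹⁰ m
v = Zαc/n = 3·0.007297·2.998 × 10⁸/5 = 1.313 × 10⁶ m/s
T = 2πr/v = 2.111 × 10⁻¹⁵ s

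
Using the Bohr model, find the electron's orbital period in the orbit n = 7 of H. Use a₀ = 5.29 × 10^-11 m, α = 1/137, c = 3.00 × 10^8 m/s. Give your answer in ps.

r = n²a₀/Z = 7²·5.29 × 10^-11/1 = 2.59 × 10^-9 m
v = Zαc/n = 1·0.00730·3.00 × 10^8/7 = 3.13 × 10^5 m/s
T = 2πr/v = 5.21 × 10^-14 s = 0.0521 ps

0.0521 ps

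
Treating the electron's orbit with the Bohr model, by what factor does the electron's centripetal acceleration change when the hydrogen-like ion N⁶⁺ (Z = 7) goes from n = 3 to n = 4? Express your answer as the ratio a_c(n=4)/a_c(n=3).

81/256

a_c ∝ Z^3 · n^-4; with Z fixed, a_c ∝ n^-4.
a_c(n=4)/a_c(n=3) = (4/3)^-4 = 81/256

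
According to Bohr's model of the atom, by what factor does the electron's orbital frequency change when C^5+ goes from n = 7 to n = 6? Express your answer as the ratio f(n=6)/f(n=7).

f ∝ Z^2 · n^-3; with Z fixed, f ∝ n^-3.
f(n=6)/f(n=7) = (6/7)^-3 = 343/216

343/216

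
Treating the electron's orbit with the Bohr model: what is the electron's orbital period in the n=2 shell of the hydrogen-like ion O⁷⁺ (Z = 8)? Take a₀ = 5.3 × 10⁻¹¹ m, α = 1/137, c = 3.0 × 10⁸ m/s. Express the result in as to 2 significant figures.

r = n²a₀/Z = 2²·5.3 × 10⁻¹¹/8 = 2.6 × 10⁻¹¹ m
v = Zαc/n = 8·0.0073·3.0 × 10⁸/2 = 8.8 × 10⁶ m/s
T = 2πr/v = 1.9 × 10⁻¹⁷ s = 19 as

19 as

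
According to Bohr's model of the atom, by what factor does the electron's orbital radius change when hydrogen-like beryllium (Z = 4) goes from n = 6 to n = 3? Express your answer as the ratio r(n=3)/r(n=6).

r ∝ Z^-1 · n^2; with Z fixed, r ∝ n^2.
r(n=3)/r(n=6) = (3/6)^2 = 1/4

1/4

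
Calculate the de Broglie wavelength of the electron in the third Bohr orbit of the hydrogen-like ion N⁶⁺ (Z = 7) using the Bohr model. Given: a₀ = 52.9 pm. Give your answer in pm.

142 pm

The Bohr quantisation condition is nλ = 2πr_n.
r_n = n²a₀/Z = 68.0 pm
λ = 2πr_n/n = 2π·68.0/3 = 142 pm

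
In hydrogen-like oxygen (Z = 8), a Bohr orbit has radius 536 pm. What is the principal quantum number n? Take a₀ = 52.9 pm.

r_n = n²a₀/Z ⇒ n² = rZ/a₀ = 536 × 8 / 52.9 ≈ 81.06
n = 9

9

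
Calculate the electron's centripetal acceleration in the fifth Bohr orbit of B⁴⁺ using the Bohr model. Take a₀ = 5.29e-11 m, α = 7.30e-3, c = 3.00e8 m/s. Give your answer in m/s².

1.81e22 m/s²

r = n²a₀/Z = 2.64e-10 m, v = Zαc/n = 2.19e6 m/s
a = v²/r = (2.19e6)² / 2.64e-10 = 1.81e22 m/s²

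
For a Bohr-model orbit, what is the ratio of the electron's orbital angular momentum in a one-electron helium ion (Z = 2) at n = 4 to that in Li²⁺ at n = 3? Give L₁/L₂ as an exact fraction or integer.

4/3

L = nℏ is independent of Z.
L₁/L₂ = n₁/n₂ = 4/3 = 4/3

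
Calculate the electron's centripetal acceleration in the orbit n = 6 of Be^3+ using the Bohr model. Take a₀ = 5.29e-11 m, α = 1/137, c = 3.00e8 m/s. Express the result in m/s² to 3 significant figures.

4.48e21 m/s²

r = n²a₀/Z = 4.76e-10 m, v = Zαc/n = 1.46e6 m/s
a = v²/r = (1.46e6)² / 4.76e-10 = 4.48e21 m/s²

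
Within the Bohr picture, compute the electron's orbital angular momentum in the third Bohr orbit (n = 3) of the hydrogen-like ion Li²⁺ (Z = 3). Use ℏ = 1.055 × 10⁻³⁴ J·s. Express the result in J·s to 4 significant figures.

L_n = nℏ = 3 × 1.055 × 10⁻³⁴ = 3.165 × 10⁻³⁴ J·s

3.165 × 10⁻³⁴ J·s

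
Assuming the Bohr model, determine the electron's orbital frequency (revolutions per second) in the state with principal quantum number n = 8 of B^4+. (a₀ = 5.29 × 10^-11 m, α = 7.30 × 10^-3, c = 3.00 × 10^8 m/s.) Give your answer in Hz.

3.22 × 10^14 Hz

r = n²a₀/Z = 6.77 × 10^-10 m, v = Zαc/n = 1.37 × 10^6 m/s
f = v/(2πr) = 3.22 × 10^14 Hz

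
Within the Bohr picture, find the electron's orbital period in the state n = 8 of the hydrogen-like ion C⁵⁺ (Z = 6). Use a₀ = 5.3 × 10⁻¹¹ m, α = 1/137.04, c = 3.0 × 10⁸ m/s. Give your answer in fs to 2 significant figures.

r = n²a₀/Z = 8²·5.3 × 10⁻¹¹/6 = 5.7 × 10⁻¹⁰ m
v = Zαc/n = 6·0.0073·3.0 × 10⁸/8 = 1.6 × 10⁶ m/s
T = 2πr/v = 2.2 × 10⁻¹⁵ s = 2.2 fs

2.2 fs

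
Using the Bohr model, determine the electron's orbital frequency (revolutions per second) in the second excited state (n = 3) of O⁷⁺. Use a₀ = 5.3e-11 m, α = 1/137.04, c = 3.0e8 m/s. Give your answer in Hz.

1.6e16 Hz

r = n²a₀/Z = 6.0e-11 m, v = Zαc/n = 5.8e6 m/s
f = v/(2πr) = 1.6e16 Hz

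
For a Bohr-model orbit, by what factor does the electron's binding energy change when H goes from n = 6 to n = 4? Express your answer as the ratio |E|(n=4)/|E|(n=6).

|E| ∝ Z^2 · n^-2; with Z fixed, |E| ∝ n^-2.
|E|(n=4)/|E|(n=6) = (4/6)^-2 = 9/4

9/4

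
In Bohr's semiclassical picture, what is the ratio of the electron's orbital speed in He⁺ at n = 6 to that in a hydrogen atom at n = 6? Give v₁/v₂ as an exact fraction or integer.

v ∝ Z^1 · n^-1
v₁/v₂ = (2/1)^1 · (6/6)^-1 = 2

2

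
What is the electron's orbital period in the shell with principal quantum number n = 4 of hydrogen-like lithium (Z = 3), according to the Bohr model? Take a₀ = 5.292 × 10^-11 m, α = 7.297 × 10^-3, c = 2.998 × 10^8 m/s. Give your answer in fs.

r = n²a₀/Z = 4²·5.292 × 10^-11/3 = 2.822 × 10^-10 m
v = Zαc/n = 3·0.007297·2.998 × 10^8/4 = 1.641 × 10^6 m/s
T = 2πr/v = 1.081 × 10^-15 s = 1.081 fs

1.081 fs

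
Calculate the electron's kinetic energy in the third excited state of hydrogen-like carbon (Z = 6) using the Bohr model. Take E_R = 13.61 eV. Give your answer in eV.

For a Coulomb orbit the virial theorem gives K = −E_n.
E_n = −E_R·Z²/n², so K = E_R·Z²/n² = 13.61 × 6²/4² = 30.62 eV

30.62 eV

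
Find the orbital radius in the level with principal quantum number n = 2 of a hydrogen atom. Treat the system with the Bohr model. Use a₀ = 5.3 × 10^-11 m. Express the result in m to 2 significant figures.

r_n = n²a₀/Z = 2² × 5.3 × 10^-11 / 1
    = 4 × 5.3 × 10^-11 / 1 = 2.1 × 10^-10 m

2.1 × 10^-10 m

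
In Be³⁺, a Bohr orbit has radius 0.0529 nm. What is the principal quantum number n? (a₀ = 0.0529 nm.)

2

r_n = n²a₀/Z ⇒ n² = rZ/a₀ = 0.0529 × 4 / 0.0529 ≈ 4.00
n = 2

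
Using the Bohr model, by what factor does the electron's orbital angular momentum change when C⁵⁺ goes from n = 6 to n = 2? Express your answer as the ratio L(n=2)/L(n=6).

1/3

L = nℏ depends only on n, so L ∝ n.
L(n=2)/L(n=6) = (2/6)^1 = 1/3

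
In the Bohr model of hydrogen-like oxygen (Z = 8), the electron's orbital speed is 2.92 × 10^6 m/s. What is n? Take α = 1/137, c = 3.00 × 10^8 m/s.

6

v_n = Zαc/n ⇒ n = Zαc/v = 8 × 0.00730 × 3.00 × 10^8 / 2.92 × 10^6 ≈ 6.00
n = 6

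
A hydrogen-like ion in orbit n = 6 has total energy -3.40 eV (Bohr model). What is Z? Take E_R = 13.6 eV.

3

E_n = −E_R Z²/n² ⇒ Z² = −E_n n²/E_R = 3.40 × 6² / 13.6 ≈ 9.00
Z = 3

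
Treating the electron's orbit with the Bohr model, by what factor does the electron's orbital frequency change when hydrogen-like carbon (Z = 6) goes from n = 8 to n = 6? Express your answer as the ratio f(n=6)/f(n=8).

f ∝ Z^2 · n^-3; with Z fixed, f ∝ n^-3.
f(n=6)/f(n=8) = (6/8)^-3 = 64/27

64/27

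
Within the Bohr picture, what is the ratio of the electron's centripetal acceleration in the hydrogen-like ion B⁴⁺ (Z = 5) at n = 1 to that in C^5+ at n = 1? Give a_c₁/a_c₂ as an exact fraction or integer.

a_c ∝ Z^3 · n^-4
a_c₁/a_c₂ = (5/6)^3 · (1/1)^-4 = 125/216

125/216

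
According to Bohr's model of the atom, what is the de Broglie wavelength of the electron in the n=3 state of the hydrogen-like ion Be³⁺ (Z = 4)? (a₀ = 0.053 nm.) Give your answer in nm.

The Bohr quantisation condition is nλ = 2πr_n.
r_n = n²a₀/Z = 0.12 nm
λ = 2πr_n/n = 2π·0.12/3 = 0.25 nm

0.25 nm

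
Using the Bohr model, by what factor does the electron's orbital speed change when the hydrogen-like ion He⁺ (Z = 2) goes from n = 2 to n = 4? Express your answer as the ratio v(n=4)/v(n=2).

1/2

v ∝ Z^1 · n^-1; with Z fixed, v ∝ n^-1.
v(n=4)/v(n=2) = (4/2)^-1 = 1/2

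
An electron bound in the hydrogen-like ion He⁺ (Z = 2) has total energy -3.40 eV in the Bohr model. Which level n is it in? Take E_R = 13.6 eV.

4

E_n = −E_R Z²/n² ⇒ n² = E_R Z²/(−E_n) = 13.6 × 2² / 3.40 ≈ 16.00
n = 4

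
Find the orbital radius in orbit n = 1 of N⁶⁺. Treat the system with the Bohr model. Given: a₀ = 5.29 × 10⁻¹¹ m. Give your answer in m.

7.56 × 10⁻¹² m

r_n = n²a₀/Z = 1² × 5.29 × 10⁻¹¹ / 7
    = 1 × 5.29 × 10⁻¹¹ / 7 = 7.56 × 10⁻¹² m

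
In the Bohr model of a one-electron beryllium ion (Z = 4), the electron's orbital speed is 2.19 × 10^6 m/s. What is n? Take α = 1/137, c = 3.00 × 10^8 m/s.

v_n = Zαc/n ⇒ n = Zαc/v = 4 × 0.00730 × 3.00 × 10^8 / 2.19 × 10^6 ≈ 4.00
n = 4

4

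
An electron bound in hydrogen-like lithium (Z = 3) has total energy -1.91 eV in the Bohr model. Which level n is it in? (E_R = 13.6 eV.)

E_n = −E_R Z²/n² ⇒ n² = E_R Z²/(−E_n) = 13.6 × 3² / 1.91 ≈ 64.08
n = 8

8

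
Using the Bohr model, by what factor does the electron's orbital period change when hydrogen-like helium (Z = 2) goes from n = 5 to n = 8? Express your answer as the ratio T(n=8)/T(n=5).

T ∝ Z^-2 · n^3; with Z fixed, T ∝ n^3.
T(n=8)/T(n=5) = (8/5)^3 = 512/125

512/125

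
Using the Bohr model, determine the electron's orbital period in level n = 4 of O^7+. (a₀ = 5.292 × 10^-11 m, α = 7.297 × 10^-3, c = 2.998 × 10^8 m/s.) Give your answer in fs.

r = n²a₀/Z = 4²·5.292 × 10^-11/8 = 1.058 × 10^-10 m
v = Zαc/n = 8·0.007297·2.998 × 10^8/4 = 4.375 × 10^6 m/s
T = 2πr/v = 1.520 × 10^-16 s = 0.1520 fs

0.1520 fs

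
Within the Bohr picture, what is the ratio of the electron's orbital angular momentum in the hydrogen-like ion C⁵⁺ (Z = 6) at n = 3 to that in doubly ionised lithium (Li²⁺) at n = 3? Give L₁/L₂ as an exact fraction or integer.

1

L = nℏ is independent of Z.
L₁/L₂ = n₁/n₂ = 3/3 = 1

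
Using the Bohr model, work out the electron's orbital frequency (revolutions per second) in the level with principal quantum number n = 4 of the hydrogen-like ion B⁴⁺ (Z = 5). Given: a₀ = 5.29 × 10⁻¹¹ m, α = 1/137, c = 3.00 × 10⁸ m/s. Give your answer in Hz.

2.57 × 10¹⁵ Hz

r = n²a₀/Z = 1.69 × 10⁻¹⁰ m, v = Zαc/n = 2.74 × 10⁶ m/s
f = v/(2πr) = 2.57 × 10¹⁵ Hz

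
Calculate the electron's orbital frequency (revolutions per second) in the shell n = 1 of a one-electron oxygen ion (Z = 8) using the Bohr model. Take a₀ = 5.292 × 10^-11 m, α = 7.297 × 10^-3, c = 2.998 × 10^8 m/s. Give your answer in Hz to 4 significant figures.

4.211 × 10^17 Hz

r = n²a₀/Z = 6.615 × 10^-12 m, v = Zαc/n = 1.750 × 10^7 m/s
f = v/(2πr) = 4.211 × 10^17 Hz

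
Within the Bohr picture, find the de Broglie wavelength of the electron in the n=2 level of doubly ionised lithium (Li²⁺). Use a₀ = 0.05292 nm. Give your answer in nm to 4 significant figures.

The Bohr quantisation condition is nλ = 2πr_n.
r_n = n²a₀/Z = 0.07056 nm
λ = 2πr_n/n = 2π·0.07056/2 = 0.2217 nm

0.2217 nm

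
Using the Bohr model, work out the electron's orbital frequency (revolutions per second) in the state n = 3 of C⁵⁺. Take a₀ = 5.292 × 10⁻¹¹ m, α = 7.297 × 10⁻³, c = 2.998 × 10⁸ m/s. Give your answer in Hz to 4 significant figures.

8.772 × 10¹⁵ Hz

r = n²a₀/Z = 7.938 × 10⁻¹¹ m, v = Zαc/n = 4.375 × 10⁶ m/s
f = v/(2πr) = 8.772 × 10¹⁵ Hz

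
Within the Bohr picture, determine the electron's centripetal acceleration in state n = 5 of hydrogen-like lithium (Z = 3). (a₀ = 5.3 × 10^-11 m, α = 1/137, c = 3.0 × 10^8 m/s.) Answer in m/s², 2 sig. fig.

r = n²a₀/Z = 4.4 × 10^-10 m, v = Zαc/n = 1.3 × 10^6 m/s
a = v²/r = (1.3 × 10^6)² / 4.4 × 10^-10 = 3.9 × 10^21 m/s²

3.9 × 10^21 m/s²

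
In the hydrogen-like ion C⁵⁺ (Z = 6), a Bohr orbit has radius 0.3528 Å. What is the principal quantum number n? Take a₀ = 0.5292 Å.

2

r_n = n²a₀/Z ⇒ n² = rZ/a₀ = 0.3528 × 6 / 0.5292 ≈ 4.00
n = 2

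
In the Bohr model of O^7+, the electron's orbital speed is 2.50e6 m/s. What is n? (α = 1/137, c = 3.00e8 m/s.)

v_n = Zαc/n ⇒ n = Zαc/v = 8 × 0.00730 × 3.00e8 / 2.50e6 ≈ 7.01
n = 7

7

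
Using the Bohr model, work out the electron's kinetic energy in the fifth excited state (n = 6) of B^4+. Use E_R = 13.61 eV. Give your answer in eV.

9.451 eV

For a Coulomb orbit the virial theorem gives K = −E_n.
E_n = −E_R·Z²/n², so K = E_R·Z²/n² = 13.61 × 5²/6² = 9.451 eV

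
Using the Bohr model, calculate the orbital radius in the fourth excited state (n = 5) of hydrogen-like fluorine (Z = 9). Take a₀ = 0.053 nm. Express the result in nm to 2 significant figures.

0.15 nm

r_n = n²a₀/Z = 5² × 0.053 / 9
    = 25 × 0.053 / 9 = 0.15 nm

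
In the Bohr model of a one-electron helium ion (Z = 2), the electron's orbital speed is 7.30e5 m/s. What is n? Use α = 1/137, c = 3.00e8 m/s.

6

v_n = Zαc/n ⇒ n = Zαc/v = 2 × 0.00730 × 3.00e8 / 7.30e5 ≈ 6.00
n = 6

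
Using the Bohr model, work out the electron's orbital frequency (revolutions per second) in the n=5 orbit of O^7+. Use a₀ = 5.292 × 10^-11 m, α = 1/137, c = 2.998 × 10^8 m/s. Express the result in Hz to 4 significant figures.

r = n²a₀/Z = 1.654 × 10^-10 m, v = Zαc/n = 3.501 × 10^6 m/s
f = v/(2πr) = 3.370 × 10^15 Hz

3.370 × 10^15 Hz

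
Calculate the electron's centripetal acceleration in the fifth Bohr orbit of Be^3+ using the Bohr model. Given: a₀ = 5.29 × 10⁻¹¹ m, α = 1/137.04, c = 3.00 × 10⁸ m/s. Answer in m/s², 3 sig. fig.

9.28 × 10²¹ m/s²

r = n²a₀/Z = 3.31 × 10⁻¹⁰ m, v = Zαc/n = 1.75 × 10⁶ m/s
a = v²/r = (1.75 × 10⁶)² / 3.31 × 10⁻¹⁰ = 9.28 × 10²¹ m/s²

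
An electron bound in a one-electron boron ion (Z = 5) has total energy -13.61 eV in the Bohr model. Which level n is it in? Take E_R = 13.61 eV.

5

E_n = −E_R Z²/n² ⇒ n² = E_R Z²/(−E_n) = 13.61 × 5² / 13.61 ≈ 25.00
n = 5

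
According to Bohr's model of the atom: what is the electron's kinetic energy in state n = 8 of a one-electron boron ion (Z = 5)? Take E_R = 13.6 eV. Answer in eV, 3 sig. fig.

5.31 eV

For a Coulomb orbit the virial theorem gives K = −E_n.
E_n = −E_R·Z²/n², so K = E_R·Z²/n² = 13.6 × 5²/8² = 5.31 eV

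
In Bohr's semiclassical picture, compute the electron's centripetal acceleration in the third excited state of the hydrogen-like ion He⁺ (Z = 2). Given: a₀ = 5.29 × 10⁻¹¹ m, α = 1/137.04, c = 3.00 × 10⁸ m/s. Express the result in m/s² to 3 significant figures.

2.83 × 10²¹ m/s²

r = n²a₀/Z = 4.23 × 10⁻¹⁰ m, v = Zαc/n = 1.09 × 10⁶ m/s
a = v²/r = (1.09 × 10⁶)² / 4.23 × 10⁻¹⁰ = 2.83 × 10²¹ m/s²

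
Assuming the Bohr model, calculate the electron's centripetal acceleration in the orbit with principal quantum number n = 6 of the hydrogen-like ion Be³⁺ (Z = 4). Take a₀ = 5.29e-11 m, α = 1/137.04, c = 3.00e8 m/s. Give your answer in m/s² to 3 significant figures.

r = n²a₀/Z = 4.76e-10 m, v = Zαc/n = 1.46e6 m/s
a = v²/r = (1.46e6)² / 4.76e-10 = 4.47e21 m/s²

4.47e21 m/s²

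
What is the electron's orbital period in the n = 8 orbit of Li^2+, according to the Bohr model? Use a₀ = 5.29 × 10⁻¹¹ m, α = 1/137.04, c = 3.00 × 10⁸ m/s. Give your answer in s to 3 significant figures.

8.64 × 10⁻¹⁵ s

r = n²a₀/Z = 8²·5.29 × 10⁻¹¹/3 = 1.13 × 10⁻⁹ m
v = Zαc/n = 3·0.00730·3.00 × 10⁸/8 = 8.21 × 10⁵ m/s
T = 2πr/v = 8.64 × 10⁻¹⁵ s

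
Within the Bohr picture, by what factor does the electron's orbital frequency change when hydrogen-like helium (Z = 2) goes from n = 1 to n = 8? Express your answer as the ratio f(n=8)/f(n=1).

f ∝ Z^2 · n^-3; with Z fixed, f ∝ n^-3.
f(n=8)/f(n=1) = (8/1)^-3 = 1/512

1/512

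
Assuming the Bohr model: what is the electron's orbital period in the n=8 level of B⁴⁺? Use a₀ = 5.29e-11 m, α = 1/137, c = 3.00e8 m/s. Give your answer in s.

3.11e-15 s

r = n²a₀/Z = 8²·5.29e-11/5 = 6.77e-10 m
v = Zαc/n = 5·0.00730·3.00e8/8 = 1.37e6 m/s
T = 2πr/v = 3.11e-15 s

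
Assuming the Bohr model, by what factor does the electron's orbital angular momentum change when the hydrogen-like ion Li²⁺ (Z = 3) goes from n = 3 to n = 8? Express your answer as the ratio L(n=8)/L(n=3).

8/3

L = nℏ depends only on n, so L ∝ n.
L(n=8)/L(n=3) = (8/3)^1 = 8/3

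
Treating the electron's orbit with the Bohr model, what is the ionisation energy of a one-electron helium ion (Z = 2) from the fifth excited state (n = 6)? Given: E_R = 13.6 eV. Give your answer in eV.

1.51 eV

E_n = −E_R·Z²/n² = −13.6 × 2²/6² eV = -1.51 eV
Ionisation energy = −E_n = 1.51 eV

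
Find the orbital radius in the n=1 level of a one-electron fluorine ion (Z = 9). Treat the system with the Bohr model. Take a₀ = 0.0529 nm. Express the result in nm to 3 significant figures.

0.00588 nm

r_n = n²a₀/Z = 1² × 0.0529 / 9
    = 1 × 0.0529 / 9 = 0.00588 nm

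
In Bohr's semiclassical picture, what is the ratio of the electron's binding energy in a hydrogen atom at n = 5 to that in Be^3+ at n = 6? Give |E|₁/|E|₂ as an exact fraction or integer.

|E| ∝ Z^2 · n^-2
|E|₁/|E|₂ = (1/4)^2 · (5/6)^-2 = 9/100

9/100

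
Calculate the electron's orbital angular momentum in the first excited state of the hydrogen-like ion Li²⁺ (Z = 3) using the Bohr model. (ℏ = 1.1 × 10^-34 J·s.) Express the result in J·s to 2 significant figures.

L_n = nℏ = 2 × 1.1 × 10^-34 = 2.2 × 10^-34 J·s

2.2 × 10^-34 J·s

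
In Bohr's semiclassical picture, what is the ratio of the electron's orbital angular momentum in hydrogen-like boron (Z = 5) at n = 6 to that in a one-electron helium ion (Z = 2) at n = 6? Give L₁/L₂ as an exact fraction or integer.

1

L = nℏ is independent of Z.
L₁/L₂ = n₁/n₂ = 6/6 = 1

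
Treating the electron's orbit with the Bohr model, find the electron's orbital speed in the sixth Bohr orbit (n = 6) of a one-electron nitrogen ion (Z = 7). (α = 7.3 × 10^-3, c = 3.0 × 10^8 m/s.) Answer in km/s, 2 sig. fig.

v_n = Zαc/n = 7 × 0.0073 × 3.0 × 10^8 / 6
    = 2600 km/s

2600 km/s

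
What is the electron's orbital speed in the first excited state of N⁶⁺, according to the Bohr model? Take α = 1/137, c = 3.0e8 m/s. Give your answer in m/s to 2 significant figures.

v_n = Zαc/n = 7 × 0.0073 × 3.0e8 / 2
    = 7.7e6 m/s

7.7e6 m/s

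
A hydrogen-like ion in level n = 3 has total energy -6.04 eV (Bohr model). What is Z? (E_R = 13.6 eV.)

E_n = −E_R Z²/n² ⇒ Z² = −E_n n²/E_R = 6.04 × 3² / 13.6 ≈ 4.00
Z = 2

2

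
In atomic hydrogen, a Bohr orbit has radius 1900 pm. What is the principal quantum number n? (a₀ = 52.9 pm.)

r_n = n²a₀/Z ⇒ n² = rZ/a₀ = 1900 × 1 / 52.9 ≈ 35.92
n = 6

6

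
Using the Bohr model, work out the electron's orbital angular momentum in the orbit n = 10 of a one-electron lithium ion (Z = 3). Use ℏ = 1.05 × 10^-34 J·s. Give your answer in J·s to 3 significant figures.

1.05 × 10^-33 J·s

L_n = nℏ = 10 × 1.05 × 10^-34 = 1.05 × 10^-33 J·s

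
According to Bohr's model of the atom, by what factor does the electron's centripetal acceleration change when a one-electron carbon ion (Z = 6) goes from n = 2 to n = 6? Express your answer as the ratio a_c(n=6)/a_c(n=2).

1/81

a_c ∝ Z^3 · n^-4; with Z fixed, a_c ∝ n^-4.
a_c(n=6)/a_c(n=2) = (6/2)^-4 = 1/81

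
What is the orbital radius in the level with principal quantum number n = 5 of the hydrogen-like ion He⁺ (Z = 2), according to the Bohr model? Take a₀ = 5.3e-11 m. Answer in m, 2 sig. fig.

6.6e-10 m

r_n = n²a₀/Z = 5² × 5.3e-11 / 2
    = 25 × 5.3e-11 / 2 = 6.6e-10 m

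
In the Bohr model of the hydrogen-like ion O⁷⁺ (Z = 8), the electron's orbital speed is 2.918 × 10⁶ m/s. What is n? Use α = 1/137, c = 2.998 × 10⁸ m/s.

v_n = Zαc/n ⇒ n = Zαc/v = 8 × 0.007299 × 2.998 × 10⁸ / 2.918 × 10⁶ ≈ 6.00
n = 6

6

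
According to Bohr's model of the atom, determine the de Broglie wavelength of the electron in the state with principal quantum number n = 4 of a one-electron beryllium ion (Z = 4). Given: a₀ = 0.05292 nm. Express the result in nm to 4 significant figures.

0.3325 nm

The Bohr quantisation condition is nλ = 2πr_n.
r_n = n²a₀/Z = 0.2117 nm
λ = 2πr_n/n = 2π·0.2117/4 = 0.3325 nm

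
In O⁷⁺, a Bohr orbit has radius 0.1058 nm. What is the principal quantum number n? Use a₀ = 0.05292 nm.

4

r_n = n²a₀/Z ⇒ n² = rZ/a₀ = 0.1058 × 8 / 0.05292 ≈ 15.99
n = 4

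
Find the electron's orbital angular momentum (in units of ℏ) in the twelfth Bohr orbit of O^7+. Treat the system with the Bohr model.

L_n = nℏ, so L/ℏ = n = 12.

12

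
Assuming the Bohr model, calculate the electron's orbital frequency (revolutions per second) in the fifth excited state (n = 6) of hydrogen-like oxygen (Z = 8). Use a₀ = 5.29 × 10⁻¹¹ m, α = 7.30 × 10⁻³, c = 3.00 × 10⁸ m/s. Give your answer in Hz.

r = n²a₀/Z = 2.38 × 10⁻¹⁰ m, v = Zαc/n = 2.92 × 10⁶ m/s
f = v/(2πr) = 1.95 × 10¹⁵ Hz

1.95 × 10¹⁵ Hz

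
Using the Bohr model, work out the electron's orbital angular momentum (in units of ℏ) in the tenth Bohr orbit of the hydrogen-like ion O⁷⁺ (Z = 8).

L_n = nℏ, so L/ℏ = n = 10.

10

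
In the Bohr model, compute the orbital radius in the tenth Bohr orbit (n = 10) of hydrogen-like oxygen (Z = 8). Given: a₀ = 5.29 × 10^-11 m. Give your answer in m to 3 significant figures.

r_n = n²a₀/Z = 10² × 5.29 × 10^-11 / 8
    = 100 × 5.29 × 10^-11 / 8 = 6.61 × 10^-10 m

6.61 × 10^-10 m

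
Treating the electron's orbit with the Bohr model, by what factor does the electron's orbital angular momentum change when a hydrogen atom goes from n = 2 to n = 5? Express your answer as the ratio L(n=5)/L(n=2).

L = nℏ depends only on n, so L ∝ n.
L(n=5)/L(n=2) = (5/2)^1 = 5/2

5/2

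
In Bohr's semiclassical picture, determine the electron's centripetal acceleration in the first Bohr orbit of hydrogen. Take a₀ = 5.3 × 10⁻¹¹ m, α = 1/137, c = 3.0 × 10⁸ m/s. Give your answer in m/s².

r = n²a₀/Z = 5.3 × 10⁻¹¹ m, v = Zαc/n = 2.2 × 10⁶ m/s
a = v²/r = (2.2 × 10⁶)² / 5.3 × 10⁻¹¹ = 9.0 × 10²² m/s²

9.0 × 10²² m/s²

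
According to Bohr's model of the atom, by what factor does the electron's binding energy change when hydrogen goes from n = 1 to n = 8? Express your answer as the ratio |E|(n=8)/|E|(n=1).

1/64

|E| ∝ Z^2 · n^-2; with Z fixed, |E| ∝ n^-2.
|E|(n=8)/|E|(n=1) = (8/1)^-2 = 1/64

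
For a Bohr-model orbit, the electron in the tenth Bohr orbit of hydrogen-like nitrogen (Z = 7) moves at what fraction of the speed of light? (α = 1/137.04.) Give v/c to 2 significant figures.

0.0051

v_n = Zαc/n, so v/c = Zα/n = 7 × 0.0073 / 10 = 0.0051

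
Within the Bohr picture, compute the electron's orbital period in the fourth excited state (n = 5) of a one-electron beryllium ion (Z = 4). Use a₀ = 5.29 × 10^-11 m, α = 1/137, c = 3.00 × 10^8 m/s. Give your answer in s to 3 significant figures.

r = n²a₀/Z = 5²·5.29 × 10^-11/4 = 3.31 × 10^-10 m
v = Zαc/n = 4·0.00730·3.00 × 10^8/5 = 1.75 × 10^6 m/s
T = 2πr/v = 1.19 × 10^-15 s

1.19 × 10^-15 s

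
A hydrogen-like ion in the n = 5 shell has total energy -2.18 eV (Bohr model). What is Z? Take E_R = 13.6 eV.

2

E_n = −E_R Z²/n² ⇒ Z² = −E_n n²/E_R = 2.18 × 5² / 13.6 ≈ 4.01
Z = 2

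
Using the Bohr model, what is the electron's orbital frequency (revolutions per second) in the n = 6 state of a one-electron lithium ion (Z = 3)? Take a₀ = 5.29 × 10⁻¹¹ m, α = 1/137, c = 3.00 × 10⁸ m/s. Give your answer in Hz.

r = n²a₀/Z = 6.35 × 10⁻¹⁰ m, v = Zαc/n = 1.09 × 10⁶ m/s
f = v/(2πr) = 2.75 × 10¹⁴ Hz

2.75 × 10¹⁴ Hz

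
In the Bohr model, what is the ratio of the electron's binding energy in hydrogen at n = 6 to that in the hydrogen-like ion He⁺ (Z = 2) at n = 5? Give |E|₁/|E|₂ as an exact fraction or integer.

25/144

|E| ∝ Z^2 · n^-2
|E|₁/|E|₂ = (1/2)^2 · (6/5)^-2 = 25/144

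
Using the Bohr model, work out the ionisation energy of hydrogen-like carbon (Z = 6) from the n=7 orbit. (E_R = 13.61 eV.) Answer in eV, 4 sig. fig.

E_n = −E_R·Z²/n² = −13.61 × 6²/7² eV = -9.999 eV
Ionisation energy = −E_n = 9.999 eV

9.999 eV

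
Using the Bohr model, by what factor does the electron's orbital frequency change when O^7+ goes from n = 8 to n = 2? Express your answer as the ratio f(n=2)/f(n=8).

64

f ∝ Z^2 · n^-3; with Z fixed, f ∝ n^-3.
f(n=2)/f(n=8) = (2/8)^-3 = 64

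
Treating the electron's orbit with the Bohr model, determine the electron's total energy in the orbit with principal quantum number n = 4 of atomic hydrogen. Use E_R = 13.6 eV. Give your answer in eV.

E_n = −E_R·Z²/n² = −13.6 × 1²/4² = -0.850 eV

-0.850 eV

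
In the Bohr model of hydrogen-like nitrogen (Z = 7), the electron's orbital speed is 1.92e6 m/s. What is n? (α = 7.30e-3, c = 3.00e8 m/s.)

8

v_n = Zαc/n ⇒ n = Zαc/v = 7 × 0.00730 × 3.00e8 / 1.92e6 ≈ 7.98
n = 8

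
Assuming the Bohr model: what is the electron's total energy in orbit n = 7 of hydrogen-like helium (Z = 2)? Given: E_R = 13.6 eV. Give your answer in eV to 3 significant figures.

-1.11 eV

E_n = −E_R·Z²/n² = −13.6 × 2²/7² = -1.11 eV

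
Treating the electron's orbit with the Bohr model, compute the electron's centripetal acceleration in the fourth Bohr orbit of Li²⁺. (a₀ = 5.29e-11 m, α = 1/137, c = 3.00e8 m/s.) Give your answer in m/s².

r = n²a₀/Z = 2.82e-10 m, v = Zαc/n = 1.64e6 m/s
a = v²/r = (1.64e6)² / 2.82e-10 = 9.56e21 m/s²

9.56e21 m/s²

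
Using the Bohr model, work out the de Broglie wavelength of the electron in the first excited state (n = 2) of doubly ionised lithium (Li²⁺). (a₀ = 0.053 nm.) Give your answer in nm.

0.22 nm

The Bohr quantisation condition is nλ = 2πr_n.
r_n = n²a₀/Z = 0.071 nm
λ = 2πr_n/n = 2π·0.071/2 = 0.22 nm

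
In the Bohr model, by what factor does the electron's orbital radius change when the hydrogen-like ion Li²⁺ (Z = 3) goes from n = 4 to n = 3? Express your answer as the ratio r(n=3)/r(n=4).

r ∝ Z^-1 · n^2; with Z fixed, r ∝ n^2.
r(n=3)/r(n=4) = (3/4)^2 = 9/16

9/16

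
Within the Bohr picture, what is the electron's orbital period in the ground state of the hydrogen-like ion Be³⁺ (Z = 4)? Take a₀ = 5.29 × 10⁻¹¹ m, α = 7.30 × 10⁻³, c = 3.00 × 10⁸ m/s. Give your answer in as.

r = n²a₀/Z = 1²·5.29 × 10⁻¹¹/4 = 1.32 × 10⁻¹¹ m
v = Zαc/n = 4·0.00730·3.00 × 10⁸/1 = 8.76 × 10⁶ m/s
T = 2πr/v = 9.49 × 10⁻¹⁸ s = 9.49 as

9.49 as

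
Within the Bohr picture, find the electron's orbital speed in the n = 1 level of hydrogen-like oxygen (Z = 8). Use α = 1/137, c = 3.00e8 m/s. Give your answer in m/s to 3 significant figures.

1.75e7 m/s

v_n = Zαc/n = 8 × 0.00730 × 3.00e8 / 1
    = 1.75e7 m/s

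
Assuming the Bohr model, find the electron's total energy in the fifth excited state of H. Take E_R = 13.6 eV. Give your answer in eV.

-0.378 eV

E_n = −E_R·Z²/n² = −13.6 × 1²/6² = -0.378 eV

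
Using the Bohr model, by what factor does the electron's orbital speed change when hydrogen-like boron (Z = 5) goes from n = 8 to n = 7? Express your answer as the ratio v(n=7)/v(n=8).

v ∝ Z^1 · n^-1; with Z fixed, v ∝ n^-1.
v(n=7)/v(n=8) = (7/8)^-1 = 8/7

8/7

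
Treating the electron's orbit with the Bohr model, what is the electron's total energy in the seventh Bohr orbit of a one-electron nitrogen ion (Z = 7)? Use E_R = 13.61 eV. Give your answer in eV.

E_n = −E_R·Z²/n² = −13.61 × 7²/7² = -13.61 eV

-13.61 eV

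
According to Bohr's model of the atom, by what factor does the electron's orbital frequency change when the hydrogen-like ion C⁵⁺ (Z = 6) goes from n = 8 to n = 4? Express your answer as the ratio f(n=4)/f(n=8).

8

f ∝ Z^2 · n^-3; with Z fixed, f ∝ n^-3.
f(n=4)/f(n=8) = (4/8)^-3 = 8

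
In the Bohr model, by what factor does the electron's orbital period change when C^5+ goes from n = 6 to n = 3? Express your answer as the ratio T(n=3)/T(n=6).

T ∝ Z^-2 · n^3; with Z fixed, T ∝ n^3.
T(n=3)/T(n=6) = (3/6)^3 = 1/8

1/8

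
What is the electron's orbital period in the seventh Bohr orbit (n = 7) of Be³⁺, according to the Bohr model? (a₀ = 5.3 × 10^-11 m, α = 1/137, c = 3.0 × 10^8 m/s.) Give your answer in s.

3.3 × 10^-15 s

r = n²a₀/Z = 7²·5.3 × 10^-11/4 = 6.5 × 10^-10 m
v = Zαc/n = 4·0.0073·3.0 × 10^8/7 = 1.3 × 10^6 m/s
T = 2πr/v = 3.3 × 10^-15 s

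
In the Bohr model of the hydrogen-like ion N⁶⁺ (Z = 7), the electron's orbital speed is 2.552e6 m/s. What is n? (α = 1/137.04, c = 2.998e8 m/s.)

v_n = Zαc/n ⇒ n = Zαc/v = 7 × 0.007297 × 2.998e8 / 2.552e6 ≈ 6.00
n = 6

6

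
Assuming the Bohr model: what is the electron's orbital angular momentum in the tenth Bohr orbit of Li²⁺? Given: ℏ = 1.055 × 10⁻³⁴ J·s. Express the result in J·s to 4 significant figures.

1.055 × 10⁻³³ J·s

L_n = nℏ = 10 × 1.055 × 10⁻³⁴ = 1.055 × 10⁻³³ J·s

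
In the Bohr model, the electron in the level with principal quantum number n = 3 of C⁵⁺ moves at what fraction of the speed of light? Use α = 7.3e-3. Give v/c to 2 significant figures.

0.015

v_n = Zαc/n, so v/c = Zα/n = 6 × 0.0073 / 3 = 0.015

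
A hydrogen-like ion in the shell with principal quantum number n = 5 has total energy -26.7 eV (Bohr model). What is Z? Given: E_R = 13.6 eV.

7

E_n = −E_R Z²/n² ⇒ Z² = −E_n n²/E_R = 26.7 × 5² / 13.6 ≈ 49.08
Z = 7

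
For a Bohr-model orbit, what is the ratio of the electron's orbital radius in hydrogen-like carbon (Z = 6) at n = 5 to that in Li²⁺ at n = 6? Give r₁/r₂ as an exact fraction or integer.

25/72

r ∝ Z^-1 · n^2
r₁/r₂ = (6/3)^-1 · (5/6)^2 = 25/72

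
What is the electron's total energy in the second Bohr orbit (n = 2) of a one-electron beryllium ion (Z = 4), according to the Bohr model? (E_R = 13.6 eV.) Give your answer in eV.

-54.4 eV

E_n = −E_R·Z²/n² = −13.6 × 4²/2² = -54.4 eV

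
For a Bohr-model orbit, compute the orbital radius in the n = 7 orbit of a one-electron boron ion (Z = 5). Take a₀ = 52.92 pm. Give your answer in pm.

518.6 pm

r_n = n²a₀/Z = 7² × 52.92 / 5
    = 49 × 52.92 / 5 = 518.6 pm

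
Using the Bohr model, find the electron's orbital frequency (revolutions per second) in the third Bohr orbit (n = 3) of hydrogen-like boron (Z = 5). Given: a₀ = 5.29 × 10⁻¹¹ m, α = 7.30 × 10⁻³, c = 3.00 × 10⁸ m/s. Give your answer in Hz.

r = n²a₀/Z = 9.52 × 10⁻¹¹ m, v = Zαc/n = 3.65 × 10⁶ m/s
f = v/(2πr) = 6.10 × 10¹⁵ Hz

6.10 × 10¹⁵ Hz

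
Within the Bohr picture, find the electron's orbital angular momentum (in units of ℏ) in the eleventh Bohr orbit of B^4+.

L_n = nℏ, so L/ℏ = n = 11.

11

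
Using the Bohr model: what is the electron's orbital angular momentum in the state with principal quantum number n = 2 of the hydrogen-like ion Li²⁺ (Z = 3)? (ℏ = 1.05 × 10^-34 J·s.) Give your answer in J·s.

L_n = nℏ = 2 × 1.05 × 10^-34 = 2.10 × 10^-34 J·s

2.10 × 10^-34 J·s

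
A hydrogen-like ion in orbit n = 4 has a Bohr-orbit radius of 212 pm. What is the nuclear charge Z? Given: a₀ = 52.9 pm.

r_n = n²a₀/Z ⇒ Z = n²a₀/r = 4² × 52.9 / 212 ≈ 3.99
Z = 4

4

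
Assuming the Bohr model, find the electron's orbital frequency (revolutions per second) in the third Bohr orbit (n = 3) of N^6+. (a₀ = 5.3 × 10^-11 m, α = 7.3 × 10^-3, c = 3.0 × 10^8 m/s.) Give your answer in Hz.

1.2 × 10^16 Hz

r = n²a₀/Z = 6.8 × 10^-11 m, v = Zαc/n = 5.1 × 10^6 m/s
f = v/(2πr) = 1.2 × 10^16 Hz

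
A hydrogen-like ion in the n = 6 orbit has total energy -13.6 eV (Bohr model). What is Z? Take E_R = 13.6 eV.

6

E_n = −E_R Z²/n² ⇒ Z² = −E_n n²/E_R = 13.6 × 6² / 13.6 ≈ 36.00
Z = 6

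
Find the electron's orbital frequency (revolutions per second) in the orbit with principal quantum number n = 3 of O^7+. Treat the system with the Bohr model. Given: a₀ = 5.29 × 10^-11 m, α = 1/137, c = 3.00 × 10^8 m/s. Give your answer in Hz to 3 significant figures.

r = n²a₀/Z = 5.95 × 10^-11 m, v = Zαc/n = 5.84 × 10^6 m/s
f = v/(2πr) = 1.56 × 10^16 Hz

1.56 × 10^16 Hz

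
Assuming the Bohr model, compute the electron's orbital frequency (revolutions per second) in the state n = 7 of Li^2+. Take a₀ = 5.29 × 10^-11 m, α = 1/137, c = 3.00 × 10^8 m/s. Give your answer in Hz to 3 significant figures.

r = n²a₀/Z = 8.64 × 10^-10 m, v = Zαc/n = 9.38 × 10^5 m/s
f = v/(2πr) = 1.73 × 10^14 Hz

1.73 × 10^14 Hz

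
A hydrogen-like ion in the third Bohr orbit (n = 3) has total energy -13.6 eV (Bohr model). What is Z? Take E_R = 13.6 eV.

E_n = −E_R Z²/n² ⇒ Z² = −E_n n²/E_R = 13.6 × 3² / 13.6 ≈ 9.00
Z = 3

3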